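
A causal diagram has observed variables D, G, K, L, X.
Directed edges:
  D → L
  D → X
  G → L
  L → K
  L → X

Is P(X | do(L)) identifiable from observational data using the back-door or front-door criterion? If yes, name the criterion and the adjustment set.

desc(L)\{L}={K,X}; candidates ⊆ {D,G}.
size 0: {}; under {} L still reaches {D,G,X} ∋ X.
{D}: L⊥X given {D} in G with L→· removed — back-door holds.
P(X|do(L)) = Σ_{D} P(X|L,D)·P(D).

P(X|do(L)): backdoor, adjust for {D}.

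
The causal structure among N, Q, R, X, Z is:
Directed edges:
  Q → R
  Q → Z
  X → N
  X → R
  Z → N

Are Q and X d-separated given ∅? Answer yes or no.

Yes — Q ⊥ X | ∅.

Bayes-Ball from Q | ∅ reaches {N,R,Z}.
X ∉ reach(Q|∅) ⇒ Q ⊥ X | ∅.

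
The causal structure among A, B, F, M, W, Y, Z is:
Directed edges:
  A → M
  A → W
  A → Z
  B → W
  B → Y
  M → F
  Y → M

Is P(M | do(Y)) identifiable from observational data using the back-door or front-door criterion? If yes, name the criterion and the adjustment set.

P(M|do(Y)): backdoor, adjust for ∅.

desc(Y)\{Y}={F,M}; candidates ⊆ {A,B,W,Z}.
∅: Y⊥M given ∅ in G with Y→· removed — back-door holds.
P(M|do(Y)) = P(M|Y) — no adjustment needed.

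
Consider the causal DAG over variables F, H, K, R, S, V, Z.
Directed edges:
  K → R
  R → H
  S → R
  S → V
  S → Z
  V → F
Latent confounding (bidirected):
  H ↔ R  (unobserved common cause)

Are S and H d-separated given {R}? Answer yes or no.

No — S and H are d-connected given {R}.

Bayes-Ball from S | {R} reaches {F,H,K,V,Z}.
H ∈ reach(S|{R}) ⇒ S ⊥̸ H | {R}.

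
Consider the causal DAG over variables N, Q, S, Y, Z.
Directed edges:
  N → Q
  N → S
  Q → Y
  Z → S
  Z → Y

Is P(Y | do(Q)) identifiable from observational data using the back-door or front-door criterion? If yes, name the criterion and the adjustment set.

desc(Q)\{Q}={Y}; candidates ⊆ {N,S,Z}.
∅: Q⊥Y given ∅ in G with Q→· removed — back-door holds.
P(Y|do(Q)) = P(Y|Q) — no adjustment needed.

P(Y|do(Q)): backdoor, adjust for ∅.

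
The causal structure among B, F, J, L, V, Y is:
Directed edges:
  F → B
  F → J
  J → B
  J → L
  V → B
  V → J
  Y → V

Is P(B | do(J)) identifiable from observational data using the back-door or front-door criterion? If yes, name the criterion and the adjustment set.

P(B|do(J)): backdoor, adjust for {F, V}.

desc(J)\{J}={B,L}; candidates ⊆ {F,V,Y}.
size 0: {}; under {} J still reaches {B,F,V,Y} ∋ B.
size 1: {F}, {V}, {Y}; under {F} J still reaches {B,V,Y} ∋ B.
{F,V}: J⊥B given {F,V} in G with J→· removed — back-door holds.
P(B|do(J)) = Σ_{F,V} P(B|J,F,V)·P(F,V).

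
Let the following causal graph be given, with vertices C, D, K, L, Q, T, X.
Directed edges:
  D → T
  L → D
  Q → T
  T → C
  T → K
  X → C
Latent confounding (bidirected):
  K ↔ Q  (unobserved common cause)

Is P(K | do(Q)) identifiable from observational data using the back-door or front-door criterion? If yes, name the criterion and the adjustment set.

desc(Q)\{Q}={C,K,T}; candidates ⊆ {D,L,X}.
Q↔K: latent back-door arc(s) into Q.
size 0: {}; under {} Q still reaches {K} ∋ K.
size 1: {D}, {L}, {X}; under {D} Q still reaches {K} ∋ K.
size 2: {D,L}, {D,X}, {L,X}; under {D,L} Q still reaches {K} ∋ K.
Q↔K cannot be blocked by any observed set — no back-door set.
{T}: (i) intercepts every directed Q→K path; (ii) no back-door Q→{T}; (iii) {Q} blocks every back-door {T}→K. Front-door holds.
P(K|do(Q)) = Σ_{T} P(T|Q) Σ_{Q'} P(K|T,Q')P(Q').

P(K|do(Q)): frontdoor, adjust for {T}.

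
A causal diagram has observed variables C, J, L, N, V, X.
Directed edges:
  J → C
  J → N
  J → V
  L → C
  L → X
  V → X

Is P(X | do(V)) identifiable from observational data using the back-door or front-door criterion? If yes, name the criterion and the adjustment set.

P(X|do(V)): backdoor, adjust for ∅.

desc(V)\{V}={X}; candidates ⊆ {C,J,L,N}.
∅: V⊥X given ∅ in G with V→· removed — back-door holds.
P(X|do(V)) = P(X|V) — no adjustment needed.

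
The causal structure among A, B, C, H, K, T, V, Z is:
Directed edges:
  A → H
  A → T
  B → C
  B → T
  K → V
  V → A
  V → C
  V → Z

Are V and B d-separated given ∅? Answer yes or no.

Bayes-Ball from V | ∅ reaches {A,C,H,K,T,Z}.
B ∉ reach(V|∅) ⇒ V ⊥ B | ∅.

Yes — V ⊥ B | ∅.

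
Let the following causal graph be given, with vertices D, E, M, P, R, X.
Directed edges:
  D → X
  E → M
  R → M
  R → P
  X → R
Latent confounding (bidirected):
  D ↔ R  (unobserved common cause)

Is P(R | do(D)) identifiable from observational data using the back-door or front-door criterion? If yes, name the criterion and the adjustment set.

P(R|do(D)): frontdoor, adjust for {X}.

desc(D)\{D}={M,P,R,X}; candidates ⊆ {E}.
D↔R: latent back-door arc(s) into D.
size 0: {}; under {} D still reaches {M,P,R} ∋ R.
size 1: {E}; under {E} D still reaches {M,P,R} ∋ R.
D↔R cannot be blocked by any observed set — no back-door set.
{X}: (i) intercepts every directed D→R path; (ii) no back-door D→{X}; (iii) {D} blocks every back-door {X}→R. Front-door holds.
P(R|do(D)) = Σ_{X} P(X|D) Σ_{D'} P(R|X,D')P(D').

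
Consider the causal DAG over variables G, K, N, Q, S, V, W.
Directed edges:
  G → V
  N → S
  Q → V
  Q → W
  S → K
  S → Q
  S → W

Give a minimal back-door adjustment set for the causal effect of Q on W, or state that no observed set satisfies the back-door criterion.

Q→W: minimal back-door set {S}.

desc(Q)\{Q}={V,W}; candidates ⊆ {G,K,N,S}.
size 0: {}; under {} Q still reaches {K,N,S,W} ∋ W.
{S}: Q⊥W given {S} in G with Q→· removed — back-door holds.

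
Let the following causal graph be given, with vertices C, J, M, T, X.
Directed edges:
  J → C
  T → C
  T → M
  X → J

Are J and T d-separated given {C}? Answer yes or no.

No — J and T are d-connected given {C}.

Bayes-Ball from J | {C} reaches {M,T,X}.
T ∈ reach(J|{C}) ⇒ J ⊥̸ T | {C}.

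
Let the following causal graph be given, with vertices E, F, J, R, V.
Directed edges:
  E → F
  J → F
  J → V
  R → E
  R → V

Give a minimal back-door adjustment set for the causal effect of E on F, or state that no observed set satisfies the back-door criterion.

E→F: minimal back-door set ∅.

desc(E)\{E}={F}; candidates ⊆ {J,R,V}.
∅: E⊥F given ∅ in G with E→· removed — back-door holds.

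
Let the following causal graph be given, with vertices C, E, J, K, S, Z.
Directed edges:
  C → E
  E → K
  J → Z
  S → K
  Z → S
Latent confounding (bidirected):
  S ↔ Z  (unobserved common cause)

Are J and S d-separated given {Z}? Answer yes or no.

No — J and S are d-connected given {Z}.

Bayes-Ball from J | {Z} reaches {K,S}.
S ∈ reach(J|{Z}) ⇒ J ⊥̸ S | {Z}.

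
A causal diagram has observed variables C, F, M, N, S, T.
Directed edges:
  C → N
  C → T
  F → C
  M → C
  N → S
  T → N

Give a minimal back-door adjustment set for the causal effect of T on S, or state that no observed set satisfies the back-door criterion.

desc(T)\{T}={N,S}; candidates ⊆ {C,F,M}.
size 0: {}; under {} T still reaches {C,F,M,N,S} ∋ S.
{C}: T⊥S given {C} in G with T→· removed — back-door holds.

T→S: minimal back-door set {C}.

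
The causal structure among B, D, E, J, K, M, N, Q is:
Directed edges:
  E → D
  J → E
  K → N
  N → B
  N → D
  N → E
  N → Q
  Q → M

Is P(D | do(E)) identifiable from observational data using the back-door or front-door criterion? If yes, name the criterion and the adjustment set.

P(D|do(E)): backdoor, adjust for {N}.

desc(E)\{E}={D}; candidates ⊆ {B,J,K,M,N,Q}.
size 0: {}; under {} E still reaches {B,D,J,K,M,N,Q} ∋ D.
{N}: E⊥D given {N} in G with E→· removed — back-door holds.
P(D|do(E)) = Σ_{N} P(D|E,N)·P(N).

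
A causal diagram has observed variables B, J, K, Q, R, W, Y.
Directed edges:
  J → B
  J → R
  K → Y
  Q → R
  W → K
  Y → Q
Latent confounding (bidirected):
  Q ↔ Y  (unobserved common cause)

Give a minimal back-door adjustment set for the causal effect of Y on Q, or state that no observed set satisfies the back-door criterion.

desc(Y)\{Y}={Q,R}; candidates ⊆ {B,J,K,W}.
Y↔Q: latent back-door arc(s) into Y.
size 0: {}; under {} Y still reaches {K,Q,R,W} ∋ Q.
size 1: {B}, {J}, {K} …(+1); under {B} Y still reaches {K,Q,R,W} ∋ Q.
size 2: {B,J}, {B,K}, {B,W} …(+3); under {B,J} Y still reaches {K,Q,R,W} ∋ Q.
Y↔Q cannot be blocked by any observed set — no back-door set.

Y→Q: no observed back-door set.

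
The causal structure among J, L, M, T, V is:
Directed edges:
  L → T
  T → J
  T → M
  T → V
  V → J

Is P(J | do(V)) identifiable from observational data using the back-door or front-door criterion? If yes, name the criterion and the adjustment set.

desc(V)\{V}={J}; candidates ⊆ {L,M,T}.
size 0: {}; under {} V still reaches {J,L,M,T} ∋ J.
{T}: V⊥J given {T} in G with V→· removed — back-door holds.
P(J|do(V)) = Σ_{T} P(J|V,T)·P(T).

P(J|do(V)): backdoor, adjust for {T}.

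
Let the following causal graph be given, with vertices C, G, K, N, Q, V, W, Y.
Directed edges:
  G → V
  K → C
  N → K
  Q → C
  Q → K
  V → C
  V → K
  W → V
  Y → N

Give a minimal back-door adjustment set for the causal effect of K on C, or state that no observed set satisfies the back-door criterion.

K→C: minimal back-door set {Q, V}.

desc(K)\{K}={C}; candidates ⊆ {G,N,Q,V,W,Y}.
size 0: {}; under {} K still reaches {C,G,N,Q,V,W,Y} ∋ C.
size 1: {G}, {N}, {Q} …(+3); under {G} K still reaches {C,N,Q,V,W,Y} ∋ C.
{Q,V}: K⊥C given {Q,V} in G with K→· removed — back-door holds.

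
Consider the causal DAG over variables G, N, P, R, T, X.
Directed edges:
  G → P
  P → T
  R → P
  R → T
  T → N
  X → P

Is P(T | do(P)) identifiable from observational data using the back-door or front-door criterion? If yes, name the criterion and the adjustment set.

P(T|do(P)): backdoor, adjust for {R}.

desc(P)\{P}={N,T}; candidates ⊆ {G,R,X}.
size 0: {}; under {} P still reaches {G,N,R,T,X} ∋ T.
{R}: P⊥T given {R} in G with P→· removed — back-door holds.
P(T|do(P)) = Σ_{R} P(T|P,R)·P(R).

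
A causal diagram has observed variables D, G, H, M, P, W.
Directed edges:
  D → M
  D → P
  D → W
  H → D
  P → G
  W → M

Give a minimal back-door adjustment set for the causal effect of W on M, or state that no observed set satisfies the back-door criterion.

W→M: minimal back-door set {D}.

desc(W)\{W}={M}; candidates ⊆ {D,G,H,P}.
size 0: {}; under {} W still reaches {D,G,H,M,P} ∋ M.
{D}: W⊥M given {D} in G with W→· removed — back-door holds.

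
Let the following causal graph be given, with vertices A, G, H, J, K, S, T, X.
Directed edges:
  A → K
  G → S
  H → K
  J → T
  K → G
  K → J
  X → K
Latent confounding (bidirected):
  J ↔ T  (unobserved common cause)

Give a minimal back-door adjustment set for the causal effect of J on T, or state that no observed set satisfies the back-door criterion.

desc(J)\{J}={T}; candidates ⊆ {A,G,H,K,S,X}.
J↔T: latent back-door arc(s) into J.
size 0: {}; under {} J still reaches {A,G,H,K,S,T,X} ∋ T.
size 1: {A}, {G}, {H} …(+3); under {A} J still reaches {G,H,K,S,T,X} ∋ T.
size 2: {A,G}, {A,H}, {A,K} …(+12); under {A,G} J still reaches {H,K,T,X} ∋ T.
J↔T cannot be blocked by any observed set — no back-door set.

J→T: no observed back-door set.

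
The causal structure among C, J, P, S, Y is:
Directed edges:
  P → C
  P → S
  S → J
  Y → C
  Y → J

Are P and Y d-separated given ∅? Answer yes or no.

Yes — P ⊥ Y | ∅.

Bayes-Ball from P | ∅ reaches {C,J,S}.
Y ∉ reach(P|∅) ⇒ P ⊥ Y | ∅.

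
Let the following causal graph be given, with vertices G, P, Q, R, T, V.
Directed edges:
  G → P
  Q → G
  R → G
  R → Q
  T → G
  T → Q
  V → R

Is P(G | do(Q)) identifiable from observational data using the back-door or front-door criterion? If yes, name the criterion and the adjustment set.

desc(Q)\{Q}={G,P}; candidates ⊆ {R,T,V}.
size 0: {}; under {} Q still reaches {G,P,R,T,V} ∋ G.
size 1: {R}, {T}, {V}; under {R} Q still reaches {G,P,T} ∋ G.
{R,T}: Q⊥G given {R,T} in G with Q→· removed — back-door holds.
P(G|do(Q)) = Σ_{R,T} P(G|Q,R,T)·P(R,T).

P(G|do(Q)): backdoor, adjust for {R, T}.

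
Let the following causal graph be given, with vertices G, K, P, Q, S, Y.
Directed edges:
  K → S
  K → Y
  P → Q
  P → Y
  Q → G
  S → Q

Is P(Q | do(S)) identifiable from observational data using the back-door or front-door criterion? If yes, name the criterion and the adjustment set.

desc(S)\{S}={G,Q}; candidates ⊆ {K,P,Y}.
∅: S⊥Q given ∅ in G with S→· removed — back-door holds.
P(Q|do(S)) = P(Q|S) — no adjustment needed.

P(Q|do(S)): backdoor, adjust for ∅.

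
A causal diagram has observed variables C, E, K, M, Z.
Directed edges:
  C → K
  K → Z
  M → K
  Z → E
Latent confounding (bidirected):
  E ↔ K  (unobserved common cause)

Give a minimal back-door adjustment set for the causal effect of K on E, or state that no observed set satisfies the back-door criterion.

desc(K)\{K}={E,Z}; candidates ⊆ {C,M}.
K↔E: latent back-door arc(s) into K.
size 0: {}; under {} K still reaches {C,E,M} ∋ E.
size 1: {C}, {M}; under {C} K still reaches {E,M} ∋ E.
size 2: {C,M}; under {C,M} K still reaches {E} ∋ E.
K↔E cannot be blocked by any observed set — no back-door set.

K→E: no observed back-door set.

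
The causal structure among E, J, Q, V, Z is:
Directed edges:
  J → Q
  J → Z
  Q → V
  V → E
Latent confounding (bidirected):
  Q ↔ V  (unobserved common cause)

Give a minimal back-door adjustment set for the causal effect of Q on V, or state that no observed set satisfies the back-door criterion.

desc(Q)\{Q}={E,V}; candidates ⊆ {J,Z}.
Q↔V: latent back-door arc(s) into Q.
size 0: {}; under {} Q still reaches {E,J,V,Z} ∋ V.
size 1: {J}, {Z}; under {J} Q still reaches {E,V} ∋ V.
size 2: {J,Z}; under {J,Z} Q still reaches {E,V} ∋ V.
Q↔V cannot be blocked by any observed set — no back-door set.

Q→V: no observed back-door set.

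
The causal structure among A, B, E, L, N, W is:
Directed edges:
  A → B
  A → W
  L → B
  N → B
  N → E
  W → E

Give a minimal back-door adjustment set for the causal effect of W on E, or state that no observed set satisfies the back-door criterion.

W→E: minimal back-door set ∅.

desc(W)\{W}={E}; candidates ⊆ {A,B,L,N}.
∅: W⊥E given ∅ in G with W→· removed — back-door holds.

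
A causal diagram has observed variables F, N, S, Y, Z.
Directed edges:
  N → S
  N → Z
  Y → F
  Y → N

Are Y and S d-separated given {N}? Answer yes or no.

Bayes-Ball from Y | {N} reaches {F}.
S ∉ reach(Y|{N}) ⇒ Y ⊥ S | {N}.

Yes — Y ⊥ S | {N}.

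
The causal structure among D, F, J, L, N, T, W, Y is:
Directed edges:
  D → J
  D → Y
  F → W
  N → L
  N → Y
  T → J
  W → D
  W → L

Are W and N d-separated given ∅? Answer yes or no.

Yes — W ⊥ N | ∅.

Bayes-Ball from W | ∅ reaches {D,F,J,L,Y}.
N ∉ reach(W|∅) ⇒ W ⊥ N | ∅.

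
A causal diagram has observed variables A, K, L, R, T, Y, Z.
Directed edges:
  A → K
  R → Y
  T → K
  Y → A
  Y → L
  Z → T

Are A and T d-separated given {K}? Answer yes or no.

Bayes-Ball from A | {K} reaches {L,R,T,Y,Z}.
T ∈ reach(A|{K}) ⇒ A ⊥̸ T | {K}.

No — A and T are d-connected given {K}.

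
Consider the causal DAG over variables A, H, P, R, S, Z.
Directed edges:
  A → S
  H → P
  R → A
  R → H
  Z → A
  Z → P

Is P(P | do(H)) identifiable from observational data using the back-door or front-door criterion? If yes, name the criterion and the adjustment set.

P(P|do(H)): backdoor, adjust for ∅.

desc(H)\{H}={P}; candidates ⊆ {A,R,S,Z}.
∅: H⊥P given ∅ in G with H→· removed — back-door holds.
P(P|do(H)) = P(P|H) — no adjustment needed.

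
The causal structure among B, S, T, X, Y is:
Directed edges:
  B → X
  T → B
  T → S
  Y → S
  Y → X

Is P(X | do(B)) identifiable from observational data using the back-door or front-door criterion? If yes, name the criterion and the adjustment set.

P(X|do(B)): backdoor, adjust for ∅.

desc(B)\{B}={X}; candidates ⊆ {S,T,Y}.
∅: B⊥X given ∅ in G with B→· removed — back-door holds.
P(X|do(B)) = P(X|B) — no adjustment needed.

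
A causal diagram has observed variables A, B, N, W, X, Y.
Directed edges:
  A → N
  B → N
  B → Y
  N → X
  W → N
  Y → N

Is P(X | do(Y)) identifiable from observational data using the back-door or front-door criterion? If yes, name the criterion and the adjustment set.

desc(Y)\{Y}={N,X}; candidates ⊆ {A,B,W}.
size 0: {}; under {} Y still reaches {B,N,X} ∋ X.
{B}: Y⊥X given {B} in G with Y→· removed — back-door holds.
P(X|do(Y)) = Σ_{B} P(X|Y,B)·P(B).

P(X|do(Y)): backdoor, adjust for {B}.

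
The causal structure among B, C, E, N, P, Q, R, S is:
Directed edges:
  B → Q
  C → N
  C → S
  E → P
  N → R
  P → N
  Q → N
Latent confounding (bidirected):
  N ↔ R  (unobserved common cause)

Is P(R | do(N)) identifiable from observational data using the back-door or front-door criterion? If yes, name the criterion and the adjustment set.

desc(N)\{N}={R}; candidates ⊆ {B,C,E,P,Q,S}.
N↔R: latent back-door arc(s) into N.
size 0: {}; under {} N still reaches {B,C,E,P,Q,R,S} ∋ R.
size 1: {B}, {C}, {E} …(+3); under {B} N still reaches {C,E,P,Q,R,S} ∋ R.
size 2: {B,C}, {B,E}, {B,P} …(+12); under {B,C} N still reaches {E,P,Q,R} ∋ R.
N↔R cannot be blocked by any observed set — no back-door set.
No mediator lies on a directed N→…→R path.
Neither criterion identifies P(R|do(N)) in this graph.

P(R|do(N)): not identifiable (no BD/FD set).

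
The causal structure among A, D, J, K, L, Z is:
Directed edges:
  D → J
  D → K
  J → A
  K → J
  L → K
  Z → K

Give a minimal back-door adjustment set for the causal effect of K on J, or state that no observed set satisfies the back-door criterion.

desc(K)\{K}={A,J}; candidates ⊆ {D,L,Z}.
size 0: {}; under {} K still reaches {A,D,J,L,Z} ∋ J.
{D}: K⊥J given {D} in G with K→· removed — back-door holds.

K→J: minimal back-door set {D}.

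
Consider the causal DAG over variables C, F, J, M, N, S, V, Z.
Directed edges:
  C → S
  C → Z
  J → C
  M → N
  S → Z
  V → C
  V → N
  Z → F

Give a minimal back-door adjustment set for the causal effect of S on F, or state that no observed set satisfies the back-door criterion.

desc(S)\{S}={F,Z}; candidates ⊆ {C,J,M,N,V}.
size 0: {}; under {} S still reaches {C,F,J,N,V,Z} ∋ F.
{C}: S⊥F given {C} in G with S→· removed — back-door holds.

S→F: minimal back-door set {C}.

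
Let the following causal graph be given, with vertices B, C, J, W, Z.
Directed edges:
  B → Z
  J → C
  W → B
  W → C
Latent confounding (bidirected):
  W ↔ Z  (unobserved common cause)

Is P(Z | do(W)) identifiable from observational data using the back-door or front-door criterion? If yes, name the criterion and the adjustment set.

desc(W)\{W}={B,C,Z}; candidates ⊆ {J}.
W↔Z: latent back-door arc(s) into W.
size 0: {}; under {} W still reaches {Z} ∋ Z.
size 1: {J}; under {J} W still reaches {Z} ∋ Z.
W↔Z cannot be blocked by any observed set — no back-door set.
{B}: (i) intercepts every directed W→Z path; (ii) no back-door W→{B}; (iii) {W} blocks every back-door {B}→Z. Front-door holds.
P(Z|do(W)) = Σ_{B} P(B|W) Σ_{W'} P(Z|B,W')P(W').

P(Z|do(W)): frontdoor, adjust for {B}.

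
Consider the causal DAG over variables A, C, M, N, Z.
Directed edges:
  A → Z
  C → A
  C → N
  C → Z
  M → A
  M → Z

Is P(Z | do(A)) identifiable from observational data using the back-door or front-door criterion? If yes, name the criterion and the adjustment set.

desc(A)\{A}={Z}; candidates ⊆ {C,M,N}.
size 0: {}; under {} A still reaches {C,M,N,Z} ∋ Z.
size 1: {C}, {M}, {N}; under {C} A still reaches {M,Z} ∋ Z.
{C,M}: A⊥Z given {C,M} in G with A→· removed — back-door holds.
P(Z|do(A)) = Σ_{C,M} P(Z|A,C,M)·P(C,M).

P(Z|do(A)): backdoor, adjust for {C, M}.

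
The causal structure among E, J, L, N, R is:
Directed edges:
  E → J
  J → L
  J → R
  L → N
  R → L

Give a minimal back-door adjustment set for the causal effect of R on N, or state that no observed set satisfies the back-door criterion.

desc(R)\{R}={L,N}; candidates ⊆ {E,J}.
size 0: {}; under {} R still reaches {E,J,L,N} ∋ N.
{J}: R⊥N given {J} in G with R→· removed — back-door holds.

R→N: minimal back-door set {J}.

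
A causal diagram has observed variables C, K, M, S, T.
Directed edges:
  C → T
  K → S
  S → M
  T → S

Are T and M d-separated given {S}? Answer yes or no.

Yes — T ⊥ M | {S}.

Bayes-Ball from T | {S} reaches {C,K}.
M ∉ reach(T|{S}) ⇒ T ⊥ M | {S}.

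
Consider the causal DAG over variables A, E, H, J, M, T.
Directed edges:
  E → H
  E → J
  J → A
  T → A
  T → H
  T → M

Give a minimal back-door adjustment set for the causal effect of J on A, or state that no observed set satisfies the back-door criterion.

desc(J)\{J}={A}; candidates ⊆ {E,H,M,T}.
∅: J⊥A given ∅ in G with J→· removed — back-door holds.

J→A: minimal back-door set ∅.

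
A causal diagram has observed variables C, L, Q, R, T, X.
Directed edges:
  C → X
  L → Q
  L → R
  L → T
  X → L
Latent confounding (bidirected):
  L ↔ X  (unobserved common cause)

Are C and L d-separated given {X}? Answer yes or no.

No — C and L are d-connected given {X}.

Bayes-Ball from C | {X} reaches {L,Q,R,T}.
L ∈ reach(C|{X}) ⇒ C ⊥̸ L | {X}.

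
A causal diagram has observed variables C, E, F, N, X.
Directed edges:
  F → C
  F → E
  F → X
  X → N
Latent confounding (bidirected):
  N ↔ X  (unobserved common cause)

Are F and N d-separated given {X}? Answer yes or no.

Bayes-Ball from F | {X} reaches {C,E,N}.
N ∈ reach(F|{X}) ⇒ F ⊥̸ N | {X}.

No — F and N are d-connected given {X}.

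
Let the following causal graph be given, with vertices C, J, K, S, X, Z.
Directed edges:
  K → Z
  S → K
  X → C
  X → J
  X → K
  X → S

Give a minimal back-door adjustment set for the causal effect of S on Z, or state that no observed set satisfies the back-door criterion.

S→Z: minimal back-door set {X}.

desc(S)\{S}={K,Z}; candidates ⊆ {C,J,X}.
size 0: {}; under {} S still reaches {C,J,K,X,Z} ∋ Z.
{X}: S⊥Z given {X} in G with S→· removed — back-door holds.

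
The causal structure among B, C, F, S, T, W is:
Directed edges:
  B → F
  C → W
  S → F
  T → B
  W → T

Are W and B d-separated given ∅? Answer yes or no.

No — W and B are d-connected given ∅.

Bayes-Ball from W | ∅ reaches {B,C,F,T}.
B ∈ reach(W|∅) ⇒ W ⊥̸ B | ∅.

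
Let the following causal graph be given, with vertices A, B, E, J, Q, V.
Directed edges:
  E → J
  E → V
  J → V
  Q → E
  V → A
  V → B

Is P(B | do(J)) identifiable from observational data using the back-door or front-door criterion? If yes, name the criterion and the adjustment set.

desc(J)\{J}={A,B,V}; candidates ⊆ {E,Q}.
size 0: {}; under {} J still reaches {A,B,E,Q,V} ∋ B.
{E}: J⊥B given {E} in G with J→· removed — back-door holds.
P(B|do(J)) = Σ_{E} P(B|J,E)·P(E).

P(B|do(J)): backdoor, adjust for {E}.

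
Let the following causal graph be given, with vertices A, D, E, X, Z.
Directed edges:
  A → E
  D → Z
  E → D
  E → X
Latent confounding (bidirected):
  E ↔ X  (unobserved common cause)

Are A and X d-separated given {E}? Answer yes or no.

No — A and X are d-connected given {E}.

Bayes-Ball from A | {E} reaches {X}.
X ∈ reach(A|{E}) ⇒ A ⊥̸ X | {E}.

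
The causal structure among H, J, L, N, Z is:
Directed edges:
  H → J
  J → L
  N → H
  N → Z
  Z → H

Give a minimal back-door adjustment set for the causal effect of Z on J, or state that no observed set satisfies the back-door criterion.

Z→J: minimal back-door set {N}.

desc(Z)\{Z}={H,J,L}; candidates ⊆ {N}.
size 0: {}; under {} Z still reaches {H,J,L,N} ∋ J.
{N}: Z⊥J given {N} in G with Z→· removed — back-door holds.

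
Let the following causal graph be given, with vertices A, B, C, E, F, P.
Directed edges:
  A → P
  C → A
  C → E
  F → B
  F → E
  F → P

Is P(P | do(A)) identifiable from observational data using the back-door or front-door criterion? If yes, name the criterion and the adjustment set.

P(P|do(A)): backdoor, adjust for ∅.

desc(A)\{A}={P}; candidates ⊆ {B,C,E,F}.
∅: A⊥P given ∅ in G with A→· removed — back-door holds.
P(P|do(A)) = P(P|A) — no adjustment needed.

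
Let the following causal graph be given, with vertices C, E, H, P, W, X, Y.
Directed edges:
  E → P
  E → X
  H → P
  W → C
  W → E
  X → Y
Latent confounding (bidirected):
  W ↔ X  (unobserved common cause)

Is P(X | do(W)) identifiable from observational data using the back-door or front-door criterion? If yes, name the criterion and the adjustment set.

P(X|do(W)): frontdoor, adjust for {E}.

desc(W)\{W}={C,E,P,X,Y}; candidates ⊆ {H}.
W↔X: latent back-door arc(s) into W.
size 0: {}; under {} W still reaches {X,Y} ∋ X.
size 1: {H}; under {H} W still reaches {X,Y} ∋ X.
W↔X cannot be blocked by any observed set — no back-door set.
{E}: (i) intercepts every directed W→X path; (ii) no back-door W→{E}; (iii) {W} blocks every back-door {E}→X. Front-door holds.
P(X|do(W)) = Σ_{E} P(E|W) Σ_{W'} P(X|E,W')P(W').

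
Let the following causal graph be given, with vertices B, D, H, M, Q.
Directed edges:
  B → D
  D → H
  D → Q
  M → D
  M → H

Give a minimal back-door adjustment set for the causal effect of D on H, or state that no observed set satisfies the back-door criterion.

desc(D)\{D}={H,Q}; candidates ⊆ {B,M}.
size 0: {}; under {} D still reaches {B,H,M} ∋ H.
{M}: D⊥H given {M} in G with D→· removed — back-door holds.

D→H: minimal back-door set {M}.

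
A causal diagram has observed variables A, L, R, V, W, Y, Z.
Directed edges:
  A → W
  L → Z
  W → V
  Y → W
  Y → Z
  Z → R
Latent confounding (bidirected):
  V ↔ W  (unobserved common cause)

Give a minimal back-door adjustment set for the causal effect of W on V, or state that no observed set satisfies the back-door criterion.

desc(W)\{W}={V}; candidates ⊆ {A,L,R,Y,Z}.
W↔V: latent back-door arc(s) into W.
size 0: {}; under {} W still reaches {A,R,V,Y,Z} ∋ V.
size 1: {A}, {L}, {R} …(+2); under {A} W still reaches {R,V,Y,Z} ∋ V.
size 2: {A,L}, {A,R}, {A,Y} …(+7); under {A,L} W still reaches {R,V,Y,Z} ∋ V.
W↔V cannot be blocked by any observed set — no back-door set.

W→V: no observed back-door set.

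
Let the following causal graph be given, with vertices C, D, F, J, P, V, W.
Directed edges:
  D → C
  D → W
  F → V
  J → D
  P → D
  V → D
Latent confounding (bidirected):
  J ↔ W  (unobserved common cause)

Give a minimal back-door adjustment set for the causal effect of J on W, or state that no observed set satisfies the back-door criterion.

J→W: no observed back-door set.

desc(J)\{J}={C,D,W}; candidates ⊆ {F,P,V}.
J↔W: latent back-door arc(s) into J.
size 0: {}; under {} J still reaches {W} ∋ W.
size 1: {F}, {P}, {V}; under {F} J still reaches {W} ∋ W.
size 2: {F,P}, {F,V}, {P,V}; under {F,P} J still reaches {W} ∋ W.
J↔W cannot be blocked by any observed set — no back-door set.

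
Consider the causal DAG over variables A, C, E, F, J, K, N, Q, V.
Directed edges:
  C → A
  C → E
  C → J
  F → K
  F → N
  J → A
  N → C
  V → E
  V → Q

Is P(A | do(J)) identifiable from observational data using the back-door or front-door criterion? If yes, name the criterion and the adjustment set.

desc(J)\{J}={A}; candidates ⊆ {C,E,F,K,N,Q,V}.
size 0: {}; under {} J still reaches {A,C,E,F,K,N} ∋ A.
{C}: J⊥A given {C} in G with J→· removed — back-door holds.
P(A|do(J)) = Σ_{C} P(A|J,C)·P(C).

P(A|do(J)): backdoor, adjust for {C}.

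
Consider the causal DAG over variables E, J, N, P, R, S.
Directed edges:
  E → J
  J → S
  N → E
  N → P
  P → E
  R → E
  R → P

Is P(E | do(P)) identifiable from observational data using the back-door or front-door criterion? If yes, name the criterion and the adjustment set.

desc(P)\{P}={E,J,S}; candidates ⊆ {N,R}.
size 0: {}; under {} P still reaches {E,J,N,R,S} ∋ E.
size 1: {N}, {R}; under {N} P still reaches {E,J,R,S} ∋ E.
{N,R}: P⊥E given {N,R} in G with P→· removed — back-door holds.
P(E|do(P)) = Σ_{N,R} P(E|P,N,R)·P(N,R).

P(E|do(P)): backdoor, adjust for {N, R}.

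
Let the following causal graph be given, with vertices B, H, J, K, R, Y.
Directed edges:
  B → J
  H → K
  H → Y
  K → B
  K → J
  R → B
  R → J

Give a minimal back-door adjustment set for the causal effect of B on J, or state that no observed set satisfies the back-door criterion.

desc(B)\{B}={J}; candidates ⊆ {H,K,R,Y}.
size 0: {}; under {} B still reaches {H,J,K,R,Y} ∋ J.
size 1: {H}, {K}, {R} …(+1); under {H} B still reaches {J,K,R} ∋ J.
{K,R}: B⊥J given {K,R} in G with B→· removed — back-door holds.

B→J: minimal back-door set {K, R}.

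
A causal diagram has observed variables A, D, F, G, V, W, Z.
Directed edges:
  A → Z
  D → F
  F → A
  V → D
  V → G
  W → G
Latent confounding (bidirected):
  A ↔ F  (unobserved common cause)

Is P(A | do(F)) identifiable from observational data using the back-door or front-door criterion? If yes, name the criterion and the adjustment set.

desc(F)\{F}={A,Z}; candidates ⊆ {D,G,V,W}.
F↔A: latent back-door arc(s) into F.
size 0: {}; under {} F still reaches {A,D,G,V,Z} ∋ A.
size 1: {D}, {G}, {V} …(+1); under {D} F still reaches {A,Z} ∋ A.
size 2: {D,G}, {D,V}, {D,W} …(+3); under {D,G} F still reaches {A,Z} ∋ A.
F↔A cannot be blocked by any observed set — no back-door set.
No mediator lies on a directed F→…→A path.
Neither criterion identifies P(A|do(F)) in this graph.

P(A|do(F)): not identifiable (no BD/FD set).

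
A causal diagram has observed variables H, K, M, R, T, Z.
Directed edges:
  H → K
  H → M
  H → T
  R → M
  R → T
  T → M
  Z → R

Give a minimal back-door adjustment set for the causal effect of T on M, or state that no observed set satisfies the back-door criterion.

desc(T)\{T}={M}; candidates ⊆ {H,K,R,Z}.
size 0: {}; under {} T still reaches {H,K,M,R,Z} ∋ M.
size 1: {H}, {K}, {R} …(+1); under {H} T still reaches {M,R,Z} ∋ M.
{H,R}: T⊥M given {H,R} in G with T→· removed — back-door holds.

T→M: minimal back-door set {H, R}.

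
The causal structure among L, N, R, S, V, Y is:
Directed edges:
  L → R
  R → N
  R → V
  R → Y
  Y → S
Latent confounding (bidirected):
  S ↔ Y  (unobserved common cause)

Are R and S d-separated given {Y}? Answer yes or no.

Bayes-Ball from R | {Y} reaches {L,N,S,V}.
S ∈ reach(R|{Y}) ⇒ R ⊥̸ S | {Y}.

No — R and S are d-connected given {Y}.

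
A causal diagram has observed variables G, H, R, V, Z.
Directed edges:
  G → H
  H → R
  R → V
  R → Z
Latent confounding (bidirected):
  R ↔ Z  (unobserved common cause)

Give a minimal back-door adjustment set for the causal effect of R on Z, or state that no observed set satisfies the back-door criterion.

R→Z: no observed back-door set.

desc(R)\{R}={V,Z}; candidates ⊆ {G,H}.
R↔Z: latent back-door arc(s) into R.
size 0: {}; under {} R still reaches {G,H,Z} ∋ Z.
size 1: {G}, {H}; under {G} R still reaches {H,Z} ∋ Z.
size 2: {G,H}; under {G,H} R still reaches {Z} ∋ Z.
R↔Z cannot be blocked by any observed set — no back-door set.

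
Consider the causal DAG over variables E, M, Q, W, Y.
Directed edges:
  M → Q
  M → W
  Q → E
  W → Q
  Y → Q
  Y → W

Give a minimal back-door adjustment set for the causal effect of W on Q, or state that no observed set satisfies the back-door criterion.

W→Q: minimal back-door set {M, Y}.

desc(W)\{W}={E,Q}; candidates ⊆ {M,Y}.
size 0: {}; under {} W still reaches {E,M,Q,Y} ∋ Q.
size 1: {M}, {Y}; under {M} W still reaches {E,Q,Y} ∋ Q.
{M,Y}: W⊥Q given {M,Y} in G with W→· removed — back-door holds.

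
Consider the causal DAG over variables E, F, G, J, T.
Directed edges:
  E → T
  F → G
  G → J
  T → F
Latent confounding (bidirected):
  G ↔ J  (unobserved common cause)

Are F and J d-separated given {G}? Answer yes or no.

No — F and J are d-connected given {G}.

Bayes-Ball from F | {G} reaches {E,J,T}.
J ∈ reach(F|{G}) ⇒ F ⊥̸ J | {G}.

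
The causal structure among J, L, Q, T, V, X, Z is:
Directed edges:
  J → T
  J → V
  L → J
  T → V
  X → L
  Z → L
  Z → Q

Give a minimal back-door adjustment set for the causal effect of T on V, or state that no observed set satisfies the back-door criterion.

desc(T)\{T}={V}; candidates ⊆ {J,L,Q,X,Z}.
size 0: {}; under {} T still reaches {J,L,Q,V,X,Z} ∋ V.
{J}: T⊥V given {J} in G with T→· removed — back-door holds.

T→V: minimal back-door set {J}.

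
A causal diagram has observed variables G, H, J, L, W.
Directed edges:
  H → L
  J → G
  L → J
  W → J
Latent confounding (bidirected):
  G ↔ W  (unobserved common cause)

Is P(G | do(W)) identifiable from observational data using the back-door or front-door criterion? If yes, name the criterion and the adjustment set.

desc(W)\{W}={G,J}; candidates ⊆ {H,L}.
W↔G: latent back-door arc(s) into W.
size 0: {}; under {} W still reaches {G} ∋ G.
size 1: {H}, {L}; under {H} W still reaches {G} ∋ G.
size 2: {H,L}; under {H,L} W still reaches {G} ∋ G.
W↔G cannot be blocked by any observed set — no back-door set.
{J}: (i) intercepts every directed W→G path; (ii) no back-door W→{J}; (iii) {W} blocks every back-door {J}→G. Front-door holds.
P(G|do(W)) = Σ_{J} P(J|W) Σ_{W'} P(G|J,W')P(W').

P(G|do(W)): frontdoor, adjust for {J}.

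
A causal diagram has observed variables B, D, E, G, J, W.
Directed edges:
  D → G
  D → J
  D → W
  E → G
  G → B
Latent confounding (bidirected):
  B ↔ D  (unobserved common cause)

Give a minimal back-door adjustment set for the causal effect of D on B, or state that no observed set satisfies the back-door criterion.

D→B: no observed back-door set.

desc(D)\{D}={B,G,J,W}; candidates ⊆ {E}.
D↔B: latent back-door arc(s) into D.
size 0: {}; under {} D still reaches {B} ∋ B.
size 1: {E}; under {E} D still reaches {B} ∋ B.
D↔B cannot be blocked by any observed set — no back-door set.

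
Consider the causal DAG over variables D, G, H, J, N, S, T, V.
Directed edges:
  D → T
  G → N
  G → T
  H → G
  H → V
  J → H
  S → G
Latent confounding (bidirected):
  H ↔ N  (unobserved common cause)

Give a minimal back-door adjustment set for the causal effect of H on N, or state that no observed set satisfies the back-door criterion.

H→N: no observed back-door set.

desc(H)\{H}={G,N,T,V}; candidates ⊆ {D,J,S}.
H↔N: latent back-door arc(s) into H.
size 0: {}; under {} H still reaches {J,N} ∋ N.
size 1: {D}, {J}, {S}; under {D} H still reaches {J,N} ∋ N.
size 2: {D,J}, {D,S}, {J,S}; under {D,J} H still reaches {N} ∋ N.
H↔N cannot be blocked by any observed set — no back-door set.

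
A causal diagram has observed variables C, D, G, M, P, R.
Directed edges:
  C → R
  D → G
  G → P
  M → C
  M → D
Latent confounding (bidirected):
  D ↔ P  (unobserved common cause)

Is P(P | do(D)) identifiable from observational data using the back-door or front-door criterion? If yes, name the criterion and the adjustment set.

P(P|do(D)): frontdoor, adjust for {G}.

desc(D)\{D}={G,P}; candidates ⊆ {C,M,R}.
D↔P: latent back-door arc(s) into D.
size 0: {}; under {} D still reaches {C,M,P,R} ∋ P.
size 1: {C}, {M}, {R}; under {C} D still reaches {M,P} ∋ P.
size 2: {C,M}, {C,R}, {M,R}; under {C,M} D still reaches {P} ∋ P.
D↔P cannot be blocked by any observed set — no back-door set.
{G}: (i) intercepts every directed D→P path; (ii) no back-door D→{G}; (iii) {D} blocks every back-door {G}→P. Front-door holds.
P(P|do(D)) = Σ_{G} P(G|D) Σ_{D'} P(P|G,D')P(D').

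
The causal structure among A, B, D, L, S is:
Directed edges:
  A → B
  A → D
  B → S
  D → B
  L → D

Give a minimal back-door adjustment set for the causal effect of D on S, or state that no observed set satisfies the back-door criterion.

D→S: minimal back-door set {A}.

desc(D)\{D}={B,S}; candidates ⊆ {A,L}.
size 0: {}; under {} D still reaches {A,B,L,S} ∋ S.
{A}: D⊥S given {A} in G with D→· removed — back-door holds.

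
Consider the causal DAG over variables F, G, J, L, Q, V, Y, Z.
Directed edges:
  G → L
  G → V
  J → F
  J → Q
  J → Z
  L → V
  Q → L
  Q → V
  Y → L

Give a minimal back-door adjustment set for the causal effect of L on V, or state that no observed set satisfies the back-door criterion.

desc(L)\{L}={V}; candidates ⊆ {F,G,J,Q,Y,Z}.
size 0: {}; under {} L still reaches {F,G,J,Q,V,Y,Z} ∋ V.
size 1: {F}, {G}, {J} …(+3); under {F} L still reaches {G,J,Q,V,Y,Z} ∋ V.
{G,Q}: L⊥V given {G,Q} in G with L→· removed — back-door holds.

L→V: minimal back-door set {G, Q}.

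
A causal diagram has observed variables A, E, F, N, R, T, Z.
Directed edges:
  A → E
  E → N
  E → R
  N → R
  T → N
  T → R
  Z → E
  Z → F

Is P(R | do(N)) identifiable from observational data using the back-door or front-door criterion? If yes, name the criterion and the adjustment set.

P(R|do(N)): backdoor, adjust for {E, T}.

desc(N)\{N}={R}; candidates ⊆ {A,E,F,T,Z}.
size 0: {}; under {} N still reaches {A,E,F,R,T,Z} ∋ R.
size 1: {A}, {E}, {F} …(+2); under {A} N still reaches {E,F,R,T,Z} ∋ R.
{E,T}: N⊥R given {E,T} in G with N→· removed — back-door holds.
P(R|do(N)) = Σ_{E,T} P(R|N,E,T)·P(E,T).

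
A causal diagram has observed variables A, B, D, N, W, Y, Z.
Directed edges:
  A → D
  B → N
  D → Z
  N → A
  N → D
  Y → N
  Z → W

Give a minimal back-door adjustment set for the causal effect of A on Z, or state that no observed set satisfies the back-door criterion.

desc(A)\{A}={D,W,Z}; candidates ⊆ {B,N,Y}.
size 0: {}; under {} A still reaches {B,D,N,W,Y,Z} ∋ Z.
{N}: A⊥Z given {N} in G with A→· removed — back-door holds.

A→Z: minimal back-door set {N}.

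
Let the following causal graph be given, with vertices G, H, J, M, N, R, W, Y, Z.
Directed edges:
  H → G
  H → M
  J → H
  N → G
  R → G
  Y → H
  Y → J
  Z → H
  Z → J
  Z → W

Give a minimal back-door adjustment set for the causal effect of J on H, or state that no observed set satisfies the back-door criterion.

J→H: minimal back-door set {Y, Z}.

desc(J)\{J}={G,H,M}; candidates ⊆ {N,R,W,Y,Z}.
size 0: {}; under {} J still reaches {G,H,M,W,Y,Z} ∋ H.
size 1: {N}, {R}, {W} …(+2); under {N} J still reaches {G,H,M,W,Y,Z} ∋ H.
{Y,Z}: J⊥H given {Y,Z} in G with J→· removed — back-door holds.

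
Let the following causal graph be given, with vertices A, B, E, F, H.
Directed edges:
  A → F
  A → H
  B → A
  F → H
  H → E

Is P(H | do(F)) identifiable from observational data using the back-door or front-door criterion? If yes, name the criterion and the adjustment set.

P(H|do(F)): backdoor, adjust for {A}.

desc(F)\{F}={E,H}; candidates ⊆ {A,B}.
size 0: {}; under {} F still reaches {A,B,E,H} ∋ H.
{A}: F⊥H given {A} in G with F→· removed — back-door holds.
P(H|do(F)) = Σ_{A} P(H|F,A)·P(A).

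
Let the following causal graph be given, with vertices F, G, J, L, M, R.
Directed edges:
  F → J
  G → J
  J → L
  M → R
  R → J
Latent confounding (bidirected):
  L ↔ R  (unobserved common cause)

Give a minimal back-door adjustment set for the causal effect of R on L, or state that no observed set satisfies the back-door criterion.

desc(R)\{R}={J,L}; candidates ⊆ {F,G,M}.
R↔L: latent back-door arc(s) into R.
size 0: {}; under {} R still reaches {L,M} ∋ L.
size 1: {F}, {G}, {M}; under {F} R still reaches {L,M} ∋ L.
size 2: {F,G}, {F,M}, {G,M}; under {F,G} R still reaches {L,M} ∋ L.
R↔L cannot be blocked by any observed set — no back-door set.

R→L: no observed back-door set.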